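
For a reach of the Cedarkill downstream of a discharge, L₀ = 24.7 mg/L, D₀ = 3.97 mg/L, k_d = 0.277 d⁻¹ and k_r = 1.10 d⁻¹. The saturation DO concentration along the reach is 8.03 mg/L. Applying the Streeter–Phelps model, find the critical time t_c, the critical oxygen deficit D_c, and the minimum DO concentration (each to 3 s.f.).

With k_r/k_d = 3.971 and 1 − D₀(k_r−k_d)/(k_d L₀) = 0.5225,
t_c = ln(3.971 × 0.5225) / (1.10 − 0.277) = ln(2.075) / 0.8230 = 0.7298/0.8230 = 0.8868 d.
L(t_c) = L₀ e^(−k_d t_c) = 24.7 × 0.7822 = 19.32 mg/L, and at the critical point k_r D_c = k_d L, so D_c = (0.277/1.10) × 19.32 = 4.865 mg/L.
Minimum DO = C_s − D_c = 8.03 − 4.865 = 3.165 mg/L.

t_c ≈ 0.887 d; D_c ≈ 4.87 mg/L; min DO ≈ 3.16 mg/L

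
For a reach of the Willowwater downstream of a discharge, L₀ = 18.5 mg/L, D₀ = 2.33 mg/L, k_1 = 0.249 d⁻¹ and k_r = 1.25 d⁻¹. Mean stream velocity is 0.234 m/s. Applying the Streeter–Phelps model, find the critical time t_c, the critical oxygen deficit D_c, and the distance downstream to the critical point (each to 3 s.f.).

With k_r/k_1 = 5.020 and 1 − D₀(k_r−k_1)/(k_1 L₀) = 0.4937,
t_c = ln(5.020 × 0.4937) / (1.25 − 0.249) = ln(2.478) / 1.001 = 0.9076/1.001 = 0.9067 d.
L(t_c) = L₀ e^(−k_1 t_c) = 18.5 × 0.7979 = 14.76 mg/L, and at the critical point k_r D_c = k_1 L, so D_c = (0.249/1.25) × 14.76 = 2.940 mg/L.
x_c = v t_c = 0.234 m/s × 0.9067 d × 86400 s/d = 18330 m ≈ 18.3 km.

t_c ≈ 0.907 d; D_c ≈ 2.94 mg/L; x_c ≈ 18.3 km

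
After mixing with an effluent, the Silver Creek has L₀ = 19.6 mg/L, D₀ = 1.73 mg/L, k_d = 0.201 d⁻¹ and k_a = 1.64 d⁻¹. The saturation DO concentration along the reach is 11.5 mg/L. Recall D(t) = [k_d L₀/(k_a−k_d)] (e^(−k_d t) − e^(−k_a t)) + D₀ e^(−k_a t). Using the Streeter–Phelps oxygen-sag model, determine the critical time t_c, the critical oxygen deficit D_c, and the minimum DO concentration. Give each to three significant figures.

At the critical point dD/dt = 0, so k_d L₀ e^(−k_d t) = k_a D. Substituting D(t) from the Streeter–Phelps equation and solving for t gives
t_c = ln[(k_a/k_d)(1 − D₀(k_a−k_d)/(k_d L₀))] / (k_a−k_d).
Here k_a−k_d = 1.439 d⁻¹ and 1 − D₀(k_a−k_d)/(k_d L₀) = 1 − 1.73×1.439/(0.201×19.6) = 0.3681, so
t_c = ln(8.159 × 0.3681) / 1.439 = 1.100 / 1.439 = 0.7642 d.
D_c = (k_d/k_a) L₀ e^(−k_d t_c) = (0.201/1.64) × 19.6 × e^(−0.201×0.7642) = 0.1226 × 19.6 × 0.8576 = 2.060 mg/L.
Minimum DO = C_s − D_c = 11.5 − 2.060 = 9.440 mg/L.

t_c ≈ 0.764 d; D_c ≈ 2.06 mg/L; min DO ≈ 9.44 mg/L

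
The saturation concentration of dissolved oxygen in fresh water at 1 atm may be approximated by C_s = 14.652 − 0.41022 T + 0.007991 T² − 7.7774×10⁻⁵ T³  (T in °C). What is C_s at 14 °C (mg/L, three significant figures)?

C_s = 14.652 − 0.41022×14 + 0.007991×14² − 7.7774×10⁻⁵×14³ = 10.26 mg/L.

C_s ≈ 10.3 mg/L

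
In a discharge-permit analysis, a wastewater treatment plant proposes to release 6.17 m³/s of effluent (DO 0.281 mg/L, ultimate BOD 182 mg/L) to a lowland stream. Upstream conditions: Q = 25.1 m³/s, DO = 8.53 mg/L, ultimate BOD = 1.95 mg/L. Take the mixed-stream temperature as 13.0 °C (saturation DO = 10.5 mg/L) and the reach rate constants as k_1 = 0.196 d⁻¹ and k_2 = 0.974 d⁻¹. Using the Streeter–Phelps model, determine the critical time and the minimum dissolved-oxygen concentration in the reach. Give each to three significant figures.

Mixed DO = (25.1×8.53 + 6.17×0.281)/(25.1+6.17) = 215.8/31.27 = 6.902 mg/L.
Mixed L₀ = (25.1×1.95 + 6.17×182)/(31.27) = 1172/31.27 = 37.48 mg/L.
Initial deficit D₀ = C_s − DO₀ = 10.5 − 6.902 = 3.598 mg/L.
t_c = (1/0.7780) ln[(0.974/0.196)(1 − 3.598×0.7780/(0.196×37.48))] = 1.285 × ln(3.076) = 1.444 d.
D_c = (0.196/0.974) × 37.48 × e^(−0.196×1.444) = 0.2012 × 37.48 × 0.7535 = 5.682 mg/L.
Minimum DO = 10.5 − 5.682 = 4.818 mg/L.

t_c ≈ 1.44 d; minimum DO ≈ 4.82 mg/L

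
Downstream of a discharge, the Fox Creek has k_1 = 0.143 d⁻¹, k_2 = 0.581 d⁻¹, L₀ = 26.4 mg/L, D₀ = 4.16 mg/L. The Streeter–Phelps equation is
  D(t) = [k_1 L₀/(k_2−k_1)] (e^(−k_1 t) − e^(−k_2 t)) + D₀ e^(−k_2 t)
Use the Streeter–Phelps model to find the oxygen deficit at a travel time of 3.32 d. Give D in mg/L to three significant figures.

D ≈ 4.71 mg/L

k_1 L₀/(k_2−k_1) = 0.143×26.4/(0.581−0.143) = 3.775/0.4380 = 8.619 mg/L.
e^(−k_1 t) = e^(−0.143×3.320) = 0.6220; e^(−k_2 t) = e^(−0.581×3.320) = 0.1453.
D = 8.619 × (0.6220 − 0.1453) + 4.16 × 0.1453 = 4.109 + 0.6045 = 4.713 mg/L.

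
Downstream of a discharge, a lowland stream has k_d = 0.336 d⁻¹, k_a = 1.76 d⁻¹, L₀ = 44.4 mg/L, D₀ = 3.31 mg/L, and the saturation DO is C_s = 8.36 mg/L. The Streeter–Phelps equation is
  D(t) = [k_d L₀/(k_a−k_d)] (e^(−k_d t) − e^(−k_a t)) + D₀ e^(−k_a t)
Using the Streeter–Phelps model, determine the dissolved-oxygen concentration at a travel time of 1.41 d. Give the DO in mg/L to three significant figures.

DO ≈ 2.44 mg/L

k_d L₀/(k_a−k_d) = 0.336×44.4/(1.76−0.336) = 14.92/1.424 = 10.48 mg/L.
e^(−k_d t) = e^(−0.336×1.410) = 0.6227; e^(−k_a t) = e^(−1.76×1.410) = 0.08361.
D = 10.48 × (0.6227 − 0.08361) + 3.31 × 0.08361 = 5.647 + 0.2767 = 5.924 mg/L.
DO = C_s − D = 8.36 − 5.924 = 2.436 mg/L.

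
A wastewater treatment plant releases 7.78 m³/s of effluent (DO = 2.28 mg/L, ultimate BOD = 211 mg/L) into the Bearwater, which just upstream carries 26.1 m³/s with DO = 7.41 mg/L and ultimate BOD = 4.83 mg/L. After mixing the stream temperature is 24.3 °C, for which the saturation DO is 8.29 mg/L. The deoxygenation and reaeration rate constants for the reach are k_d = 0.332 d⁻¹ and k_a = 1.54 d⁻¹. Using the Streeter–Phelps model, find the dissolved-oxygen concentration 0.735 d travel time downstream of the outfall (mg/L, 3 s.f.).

DO ≈ 1.02 mg/L

Mixed DO = (26.1×7.41 + 7.78×2.28)/(26.1+7.78) = 211.1/33.88 = 6.232 mg/L.
Mixed L₀ = (26.1×4.83 + 7.78×211)/(33.88) = 1768/33.88 = 52.17 mg/L.
Initial deficit D₀ = C_s − DO₀ = 8.29 − 6.232 = 2.058 mg/L.
D(0.735) = [0.332×52.17/(1.54−0.332)](e^(−0.332×0.735) − e^(−1.54×0.735)) + 2.058 e^(−1.54×0.735)
= 14.34 × (0.7835 − 0.3224) + 2.058 × 0.3224 = 7.275 mg/L.
DO = 8.29 − 7.275 = 1.015 mg/L.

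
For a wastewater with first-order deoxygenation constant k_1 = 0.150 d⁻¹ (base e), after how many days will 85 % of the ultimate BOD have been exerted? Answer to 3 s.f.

t ≈ 12.6 d

y/L₀ = 1 − e^(−k_1 t) = 0.85 ⇒ e^(−k_1 t) = 0.150
t = −ln(0.150) / 0.150 = 1.897 / 0.150 = 12.65 d.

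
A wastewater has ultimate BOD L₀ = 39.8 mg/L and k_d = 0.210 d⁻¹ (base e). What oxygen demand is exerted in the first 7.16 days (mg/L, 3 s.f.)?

y ≈ 31.0 mg/L

y_t = L₀(1 − e^(−k_d t)) = 39.8 × (1 − e^(−0.210×7.16))
= 39.8 × (1 − 0.2223) = 39.8 × 0.7777 = 30.95 mg/L.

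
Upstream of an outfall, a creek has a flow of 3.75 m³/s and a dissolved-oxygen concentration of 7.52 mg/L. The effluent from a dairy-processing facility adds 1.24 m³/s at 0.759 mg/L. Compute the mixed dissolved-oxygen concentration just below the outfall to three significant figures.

5.84 mg/L

Flow-weighted mixing: C = (Q_r C_r + Q_w C_w)/(Q_r + Q_w)
= (3.75×7.52 + 1.24×0.759)/(3.75 + 1.24) = 29.14/4.990 = 5.840 mg/L.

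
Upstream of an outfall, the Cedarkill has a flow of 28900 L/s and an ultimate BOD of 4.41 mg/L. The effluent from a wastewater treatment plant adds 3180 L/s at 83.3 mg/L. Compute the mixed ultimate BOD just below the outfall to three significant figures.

12.2 mg/L

Flow-weighted mixing: C = (Q_r C_r + Q_w C_w)/(Q_r + Q_w)
= (28900×4.41 + 3180×83.3)/(28900 + 3180) = 392300/32080 = 12.23 mg/L.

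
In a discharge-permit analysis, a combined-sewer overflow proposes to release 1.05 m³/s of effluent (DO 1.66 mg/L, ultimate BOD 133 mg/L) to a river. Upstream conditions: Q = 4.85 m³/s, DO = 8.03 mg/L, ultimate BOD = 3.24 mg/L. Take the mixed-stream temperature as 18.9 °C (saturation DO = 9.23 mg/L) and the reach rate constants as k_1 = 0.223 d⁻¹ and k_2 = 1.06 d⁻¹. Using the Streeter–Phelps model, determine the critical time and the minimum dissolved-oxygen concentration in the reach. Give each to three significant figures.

t_c ≈ 1.38 d; minimum DO ≈ 5.16 mg/L

Mixed DO = (4.85×8.03 + 1.05×1.66)/(4.85+1.05) = 40.69/5.900 = 6.896 mg/L.
Mixed L₀ = (4.85×3.24 + 1.05×133)/(5.900) = 155.4/5.900 = 26.33 mg/L.
Initial deficit D₀ = C_s − DO₀ = 9.23 − 6.896 = 2.334 mg/L.
t_c = (1/0.8370) ln[(1.06/0.223)(1 − 2.334×0.8370/(0.223×26.33))] = 1.195 × ln(3.172) = 1.379 d.
D_c = (0.223/1.06) × 26.33 × e^(−0.223×1.379) = 0.2104 × 26.33 × 0.7352 = 4.073 mg/L.
Minimum DO = 9.23 − 4.073 = 5.157 mg/L.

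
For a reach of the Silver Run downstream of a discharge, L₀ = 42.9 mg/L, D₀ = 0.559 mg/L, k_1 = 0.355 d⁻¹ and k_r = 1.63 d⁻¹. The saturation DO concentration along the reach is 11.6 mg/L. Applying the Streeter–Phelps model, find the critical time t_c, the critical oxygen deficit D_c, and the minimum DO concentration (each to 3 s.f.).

At the critical point dD/dt = 0, so k_1 L₀ e^(−k_1 t) = k_r D. Substituting D(t) from the Streeter–Phelps equation and solving for t gives
t_c = ln[(k_r/k_1)(1 − D₀(k_r−k_1)/(k_1 L₀))] / (k_r−k_1).
Here k_r−k_1 = 1.275 d⁻¹ and 1 − D₀(k_r−k_1)/(k_1 L₀) = 1 − 0.559×1.275/(0.355×42.9) = 0.9532, so
t_c = ln(4.592 × 0.9532) / 1.275 = 1.476 / 1.275 = 1.158 d.
L(t_c) = L₀ e^(−k_1 t_c) = 42.9 × 0.6630 = 28.44 mg/L, and at the critical point k_r D_c = k_1 L, so D_c = (0.355/1.63) × 28.44 = 6.194 mg/L.
Minimum DO = C_s − D_c = 11.6 − 6.194 = 5.406 mg/L.

t_c ≈ 1.16 d; D_c ≈ 6.19 mg/L; min DO ≈ 5.41 mg/L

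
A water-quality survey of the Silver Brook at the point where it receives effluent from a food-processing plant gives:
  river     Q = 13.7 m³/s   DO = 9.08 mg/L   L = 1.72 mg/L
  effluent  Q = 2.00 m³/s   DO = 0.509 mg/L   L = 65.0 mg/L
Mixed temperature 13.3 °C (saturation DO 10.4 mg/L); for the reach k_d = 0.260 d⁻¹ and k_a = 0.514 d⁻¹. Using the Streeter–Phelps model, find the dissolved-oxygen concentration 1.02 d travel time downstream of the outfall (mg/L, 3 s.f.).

DO ≈ 7.22 mg/L

Mixed DO = (13.7×9.08 + 2.00×0.509)/(13.7+2.00) = 125.4/15.70 = 7.988 mg/L.
Mixed L₀ = (13.7×1.72 + 2.00×65.0)/(15.70) = 153.6/15.70 = 9.781 mg/L.
Initial deficit D₀ = C_s − DO₀ = 10.4 − 7.988 = 2.412 mg/L.
D(1.02) = [0.260×9.781/(0.514−0.260)](e^(−0.260×1.02) − e^(−0.514×1.02)) + 2.412 e^(−0.514×1.02)
= 10.01 × (0.7671 − 0.5920) + 2.412 × 0.5920 = 3.181 mg/L.
DO = 10.4 − 3.181 = 7.219 mg/L.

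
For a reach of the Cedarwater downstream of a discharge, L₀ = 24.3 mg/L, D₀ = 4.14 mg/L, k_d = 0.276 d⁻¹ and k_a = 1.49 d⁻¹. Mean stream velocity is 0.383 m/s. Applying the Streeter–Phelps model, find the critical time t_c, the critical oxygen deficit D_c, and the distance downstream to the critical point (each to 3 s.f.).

t_c = [1/(k_a−k_d)] ln[(k_a/k_d)(1 − D₀(k_a−k_d)/(k_d L₀))]
= [1/(1.49−0.276)] ln[(1.49/0.276)(1 − 4.14×1.214/(0.276×24.3))]
= (1/1.214) ln[5.399 × 0.2506] = 0.8237 × ln(1.353) = 0.8237 × 0.3023 = 0.2490 d.
D_c = (k_d/k_a) L₀ e^(−k_d t_c) = (0.276/1.49) × 24.3 × e^(−0.276×0.2490) = 0.1852 × 24.3 × 0.9336 = 4.202 mg/L.
x_c = v t_c = 0.383 m/s × 0.2490 d × 86400 s/d = 8240 m ≈ 8.24 km.

t_c ≈ 0.249 d; D_c ≈ 4.20 mg/L; x_c ≈ 8.24 km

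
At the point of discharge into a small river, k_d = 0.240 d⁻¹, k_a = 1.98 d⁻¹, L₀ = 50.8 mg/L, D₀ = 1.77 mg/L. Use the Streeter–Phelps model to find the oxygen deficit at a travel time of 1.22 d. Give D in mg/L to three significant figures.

D ≈ 4.76 mg/L

k_d L₀/(k_a−k_d) = 0.240×50.8/(1.98−0.240) = 12.19/1.740 = 7.007 mg/L.
e^(−k_d t) = e^(−0.240×1.220) = 0.7462; e^(−k_a t) = e^(−1.98×1.220) = 0.08931.
D = 7.007 × (0.7462 − 0.08931) + 1.77 × 0.08931 = 4.603 + 0.1581 = 4.761 mg/L.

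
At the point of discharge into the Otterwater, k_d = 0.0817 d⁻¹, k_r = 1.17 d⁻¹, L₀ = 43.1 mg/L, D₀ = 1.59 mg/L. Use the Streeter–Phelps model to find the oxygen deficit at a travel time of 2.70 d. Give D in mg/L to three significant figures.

D ≈ 2.53 mg/L

k_d L₀/(k_r−k_d) = 0.0817×43.1/(1.17−0.0817) = 3.521/1.088 = 3.236 mg/L.
e^(−k_d t) = e^(−0.0817×2.700) = 0.8020; e^(−k_r t) = e^(−1.17×2.700) = 0.04247.
D = 3.236 × (0.8020 − 0.04247) + 1.59 × 0.04247 = 2.458 + 0.06752 = 2.525 mg/L.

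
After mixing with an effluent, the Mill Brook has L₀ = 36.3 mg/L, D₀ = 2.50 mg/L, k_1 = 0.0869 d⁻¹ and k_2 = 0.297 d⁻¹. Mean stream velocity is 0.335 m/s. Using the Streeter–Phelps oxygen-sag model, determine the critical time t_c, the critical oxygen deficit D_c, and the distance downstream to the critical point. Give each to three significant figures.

t_c ≈ 4.98 d; D_c ≈ 6.89 mg/L; x_c ≈ 144 km

With k_2/k_1 = 3.418 and 1 − D₀(k_2−k_1)/(k_1 L₀) = 0.8335,
t_c = ln(3.418 × 0.8335) / (0.297 − 0.0869) = ln(2.849) / 0.2101 = 1.047/0.2101 = 4.983 d.
D_c = (k_1/k_2) L₀ e^(−k_1 t_c) = (0.0869/0.297) × 36.3 × e^(−0.0869×4.983) = 0.2926 × 36.3 × 0.6486 = 6.889 mg/L.
x_c = v t_c = 0.335 m/s × 4.983 d × 86400 s/d = 144200 m ≈ 144 km.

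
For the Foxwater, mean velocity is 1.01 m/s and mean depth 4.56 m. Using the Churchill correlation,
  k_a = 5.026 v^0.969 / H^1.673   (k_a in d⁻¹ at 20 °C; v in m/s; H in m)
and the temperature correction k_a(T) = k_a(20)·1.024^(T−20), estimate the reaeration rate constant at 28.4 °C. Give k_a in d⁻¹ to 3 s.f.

k_a(20) = 5.026 × 1.01^0.969 / 4.56^1.673 = 5.026 × 1.010 / 12.66 = 0.4008 d⁻¹.
k_a(28.4) = 0.4008 × 1.024^(28.4−20) = 0.4008 × 1.220 = 0.4892 d⁻¹.

k_a ≈ 0.489 d⁻¹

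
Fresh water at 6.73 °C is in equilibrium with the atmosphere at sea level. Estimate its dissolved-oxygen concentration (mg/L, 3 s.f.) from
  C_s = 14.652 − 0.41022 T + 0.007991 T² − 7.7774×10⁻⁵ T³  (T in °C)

C_s = 14.652 − 0.41022×6.73 + 0.007991×6.73² − 7.7774×10⁻⁵×6.73³ = 12.23 mg/L.

C_s ≈ 12.2 mg/L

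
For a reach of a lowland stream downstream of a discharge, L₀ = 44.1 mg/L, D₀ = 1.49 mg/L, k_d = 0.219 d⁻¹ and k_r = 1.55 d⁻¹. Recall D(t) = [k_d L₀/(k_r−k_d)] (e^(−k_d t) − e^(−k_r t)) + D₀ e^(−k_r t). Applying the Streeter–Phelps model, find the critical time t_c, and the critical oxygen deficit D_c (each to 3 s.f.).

At the critical point dD/dt = 0, so k_d L₀ e^(−k_d t) = k_r D. Substituting D(t) from the Streeter–Phelps equation and solving for t gives
t_c = ln[(k_r/k_d)(1 − D₀(k_r−k_d)/(k_d L₀))] / (k_r−k_d).
Here k_r−k_d = 1.331 d⁻¹ and 1 − D₀(k_r−k_d)/(k_d L₀) = 1 − 1.49×1.331/(0.219×44.1) = 0.7947, so
t_c = ln(7.078 × 0.7947) / 1.331 = 1.727 / 1.331 = 1.298 d.
D_c = (k_d/k_r) L₀ e^(−k_d t_c) = (0.219/1.55) × 44.1 × e^(−0.219×1.298) = 0.1413 × 44.1 × 0.7526 = 4.690 mg/L.

t_c ≈ 1.30 d; D_c ≈ 4.69 mg/L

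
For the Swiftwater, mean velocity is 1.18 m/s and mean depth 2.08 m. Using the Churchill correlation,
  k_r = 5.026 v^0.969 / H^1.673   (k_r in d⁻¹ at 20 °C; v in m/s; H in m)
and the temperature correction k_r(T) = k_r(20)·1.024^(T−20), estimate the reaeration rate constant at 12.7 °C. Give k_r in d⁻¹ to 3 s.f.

k_r(20) = 5.026 × 1.18^0.969 / 2.08^1.673 = 5.026 × 1.174 / 3.405 = 1.733 d⁻¹.
k_r(12.7) = 1.733 × 1.024^(12.7−20) = 1.733 × 0.8410 = 1.457 d⁻¹.

k_r ≈ 1.46 d⁻¹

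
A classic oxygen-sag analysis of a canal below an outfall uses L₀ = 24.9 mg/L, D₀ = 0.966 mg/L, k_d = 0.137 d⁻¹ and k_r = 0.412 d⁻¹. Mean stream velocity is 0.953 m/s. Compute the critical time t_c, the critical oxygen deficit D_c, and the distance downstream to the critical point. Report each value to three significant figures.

t_c ≈ 3.71 d; D_c ≈ 4.98 mg/L; x_c ≈ 305 km

t_c = [1/(k_r−k_d)] ln[(k_r/k_d)(1 − D₀(k_r−k_d)/(k_d L₀))]
= [1/(0.412−0.137)] ln[(0.412/0.137)(1 − 0.966×0.2750/(0.137×24.9))]
= (1/0.2750) ln[3.007 × 0.9221] = 3.636 × ln(2.773) = 3.636 × 1.020 = 3.709 d.
D_c = (k_d/k_r) L₀ e^(−k_d t_c) = (0.137/0.412) × 24.9 × e^(−0.137×3.709) = 0.3325 × 24.9 × 0.6016 = 4.981 mg/L.
x_c = v t_c = 0.953 m/s × 3.709 d × 86400 s/d = 305400 m ≈ 305 km.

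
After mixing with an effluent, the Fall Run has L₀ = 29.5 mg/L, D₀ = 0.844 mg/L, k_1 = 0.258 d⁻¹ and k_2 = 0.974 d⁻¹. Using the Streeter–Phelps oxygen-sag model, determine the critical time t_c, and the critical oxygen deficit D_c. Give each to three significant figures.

With k_2/k_1 = 3.775 and 1 − D₀(k_2−k_1)/(k_1 L₀) = 0.9206,
t_c = ln(3.775 × 0.9206) / (0.974 − 0.258) = ln(3.475) / 0.7160 = 1.246/0.7160 = 1.740 d.
D_c = (k_1/k_2) L₀ e^(−k_1 t_c) = (0.258/0.974) × 29.5 × e^(−0.258×1.740) = 0.2649 × 29.5 × 0.6383 = 4.988 mg/L.

t_c ≈ 1.74 d; D_c ≈ 4.99 mg/L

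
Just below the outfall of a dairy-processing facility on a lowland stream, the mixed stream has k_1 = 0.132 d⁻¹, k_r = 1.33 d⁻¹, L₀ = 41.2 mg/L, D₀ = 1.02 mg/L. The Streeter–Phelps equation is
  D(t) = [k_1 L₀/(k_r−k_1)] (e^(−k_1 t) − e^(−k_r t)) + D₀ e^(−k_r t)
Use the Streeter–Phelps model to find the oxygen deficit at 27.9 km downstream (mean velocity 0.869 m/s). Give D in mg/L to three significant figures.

Travel time t = x/v = 27.9 km / (0.869 m/s) = 27900 m / 0.869 m/s = 32110 s = 0.3716 d.
k_1 L₀/(k_r−k_1) = 0.132×41.2/(1.33−0.132) = 5.438/1.198 = 4.540 mg/L.
e^(−k_1 t) = e^(−0.132×0.3716) = 0.9521; e^(−k_r t) = e^(−1.33×0.3716) = 0.6100.
D = 4.540 × (0.9521 − 0.6100) + 1.02 × 0.6100 = 1.553 + 0.6222 = 2.175 mg/L.

D ≈ 2.18 mg/L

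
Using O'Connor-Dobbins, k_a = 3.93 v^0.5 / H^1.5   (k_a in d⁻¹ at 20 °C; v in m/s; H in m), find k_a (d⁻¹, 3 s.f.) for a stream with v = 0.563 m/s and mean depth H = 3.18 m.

k_a = 3.93 × 0.563^0.5 / 3.18^1.5 = 3.93 × 0.7503 / 5.671 = 0.5200 d⁻¹.

k_a ≈ 0.520 d⁻¹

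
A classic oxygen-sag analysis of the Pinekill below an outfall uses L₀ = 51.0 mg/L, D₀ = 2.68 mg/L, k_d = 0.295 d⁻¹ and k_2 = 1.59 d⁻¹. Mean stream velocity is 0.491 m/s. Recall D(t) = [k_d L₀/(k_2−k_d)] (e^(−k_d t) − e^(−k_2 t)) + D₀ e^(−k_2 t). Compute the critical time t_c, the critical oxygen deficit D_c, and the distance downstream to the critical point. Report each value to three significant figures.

t_c ≈ 1.10 d; D_c ≈ 6.84 mg/L; x_c ≈ 46.6 km

At the critical point dD/dt = 0, so k_d L₀ e^(−k_d t) = k_2 D. Substituting D(t) from the Streeter–Phelps equation and solving for t gives
t_c = ln[(k_2/k_d)(1 − D₀(k_2−k_d)/(k_d L₀))] / (k_2−k_d).
Here k_2−k_d = 1.295 d⁻¹ and 1 − D₀(k_2−k_d)/(k_d L₀) = 1 − 2.68×1.295/(0.295×51.0) = 0.7693, so
t_c = ln(5.390 × 0.7693) / 1.295 = 1.422 / 1.295 = 1.098 d.
L(t_c) = L₀ e^(−k_d t_c) = 51.0 × 0.7233 = 36.89 mg/L, and at the critical point k_2 D_c = k_d L, so D_c = (0.295/1.59) × 36.89 = 6.844 mg/L.
x_c = v t_c = 0.491 m/s × 1.098 d × 86400 s/d = 46590 m ≈ 46.6 km.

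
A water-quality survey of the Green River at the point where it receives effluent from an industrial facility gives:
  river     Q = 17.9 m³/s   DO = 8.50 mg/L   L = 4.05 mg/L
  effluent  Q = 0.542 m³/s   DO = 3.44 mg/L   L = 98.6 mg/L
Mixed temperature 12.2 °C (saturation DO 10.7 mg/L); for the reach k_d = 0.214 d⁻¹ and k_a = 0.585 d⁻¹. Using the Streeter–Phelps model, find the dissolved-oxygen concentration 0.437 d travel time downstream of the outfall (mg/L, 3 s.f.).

Mixed DO = (17.9×8.50 + 0.542×3.44)/(17.9+0.542) = 154.0/18.44 = 8.351 mg/L.
Mixed L₀ = (17.9×4.05 + 0.542×98.6)/(18.44) = 125.9/18.44 = 6.829 mg/L.
Initial deficit D₀ = C_s − DO₀ = 10.7 − 8.351 = 2.349 mg/L.
D(0.437) = [0.214×6.829/(0.585−0.214)](e^(−0.214×0.437) − e^(−0.585×0.437)) + 2.349 e^(−0.585×0.437)
= 3.939 × (0.9107 − 0.7744) + 2.349 × 0.7744 = 2.356 mg/L.
DO = 10.7 − 2.356 = 8.344 mg/L.

DO ≈ 8.34 mg/L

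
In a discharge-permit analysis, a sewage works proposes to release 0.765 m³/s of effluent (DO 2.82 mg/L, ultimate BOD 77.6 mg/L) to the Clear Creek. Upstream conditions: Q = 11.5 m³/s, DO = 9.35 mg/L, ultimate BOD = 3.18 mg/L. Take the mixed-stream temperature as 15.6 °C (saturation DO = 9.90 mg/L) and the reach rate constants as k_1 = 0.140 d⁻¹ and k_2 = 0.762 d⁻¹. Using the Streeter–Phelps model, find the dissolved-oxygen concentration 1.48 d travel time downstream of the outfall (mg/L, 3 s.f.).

Mixed DO = (11.5×9.35 + 0.765×2.82)/(11.5+0.765) = 109.7/12.27 = 8.943 mg/L.
Mixed L₀ = (11.5×3.18 + 0.765×77.6)/(12.27) = 95.93/12.27 = 7.822 mg/L.
Initial deficit D₀ = C_s − DO₀ = 9.90 − 8.943 = 0.9573 mg/L.
D(1.48) = [0.140×7.822/(0.762−0.140)](e^(−0.140×1.48) − e^(−0.762×1.48)) + 0.9573 e^(−0.762×1.48)
= 1.761 × (0.8129 − 0.3238) + 0.9573 × 0.3238 = 1.171 mg/L.
DO = 9.90 − 1.171 = 8.729 mg/L.

DO ≈ 8.73 mg/L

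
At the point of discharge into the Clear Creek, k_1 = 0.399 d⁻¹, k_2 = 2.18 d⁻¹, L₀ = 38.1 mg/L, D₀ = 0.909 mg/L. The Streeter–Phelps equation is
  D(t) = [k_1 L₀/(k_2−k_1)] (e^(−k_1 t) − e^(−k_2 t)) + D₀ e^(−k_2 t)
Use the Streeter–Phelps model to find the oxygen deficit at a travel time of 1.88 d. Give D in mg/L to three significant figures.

k_1 L₀/(k_2−k_1) = 0.399×38.1/(2.18−0.399) = 15.20/1.781 = 8.536 mg/L.
e^(−k_1 t) = e^(−0.399×1.880) = 0.4723; e^(−k_2 t) = e^(−2.18×1.880) = 0.01660.
D = 8.536 × (0.4723 − 0.01660) + 0.909 × 0.01660 = 3.890 + 0.01509 = 3.905 mg/L.

D ≈ 3.90 mg/L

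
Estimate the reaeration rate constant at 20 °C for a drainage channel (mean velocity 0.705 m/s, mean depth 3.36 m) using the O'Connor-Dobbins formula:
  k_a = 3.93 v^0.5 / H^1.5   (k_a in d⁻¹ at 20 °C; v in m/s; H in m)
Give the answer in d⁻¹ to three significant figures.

k_a = 3.93 × 0.705^0.5 / 3.36^1.5 = 3.93 × 0.8396 / 6.159 = 0.5358 d⁻¹.

k_a ≈ 0.536 d⁻¹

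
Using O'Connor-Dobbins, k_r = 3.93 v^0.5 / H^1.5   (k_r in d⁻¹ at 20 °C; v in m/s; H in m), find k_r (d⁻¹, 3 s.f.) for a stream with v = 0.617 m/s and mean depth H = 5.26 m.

k_r ≈ 0.256 d⁻¹

k_r = 3.93 × 0.617^0.5 / 5.26^1.5 = 3.93 × 0.7855 / 12.06 = 0.2559 d⁻¹.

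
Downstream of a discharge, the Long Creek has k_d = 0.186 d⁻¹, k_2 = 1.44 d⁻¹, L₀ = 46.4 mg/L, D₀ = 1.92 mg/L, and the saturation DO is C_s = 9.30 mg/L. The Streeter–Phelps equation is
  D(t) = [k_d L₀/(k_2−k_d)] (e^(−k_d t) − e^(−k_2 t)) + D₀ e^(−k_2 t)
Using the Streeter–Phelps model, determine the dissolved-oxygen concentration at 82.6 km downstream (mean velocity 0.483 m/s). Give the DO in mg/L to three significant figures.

DO ≈ 4.82 mg/L

Travel time t = x/v = 82.6 km / (0.483 m/s) = 82600 m / 0.483 m/s = 171000 s = 1.979 d.
k_d L₀/(k_2−k_d) = 0.186×46.4/(1.44−0.186) = 8.630/1.254 = 6.882 mg/L.
e^(−k_d t) = e^(−0.186×1.979) = 0.6920; e^(−k_2 t) = e^(−1.44×1.979) = 0.05783.
D = 6.882 × (0.6920 − 0.05783) + 1.92 × 0.05783 = 4.365 + 0.1110 = 4.476 mg/L.
DO = C_s − D = 9.30 − 4.476 = 4.824 mg/L.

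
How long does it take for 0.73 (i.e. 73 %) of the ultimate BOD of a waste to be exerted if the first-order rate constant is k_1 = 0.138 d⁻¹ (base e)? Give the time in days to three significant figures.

y/L₀ = 1 − e^(−k_1 t) = 0.73 ⇒ e^(−k_1 t) = 0.270
t = −ln(0.270) / 0.138 = 1.309 / 0.138 = 9.488 d.

t ≈ 9.49 d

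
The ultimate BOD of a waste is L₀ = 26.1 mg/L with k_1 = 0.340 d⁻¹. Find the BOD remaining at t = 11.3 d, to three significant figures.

L_t = L₀ e^(−k_1 t) = 26.1 × e^(−0.340×11.3) = 26.1 × 0.02145 = 0.5599 mg/L.

L ≈ 0.560 mg/L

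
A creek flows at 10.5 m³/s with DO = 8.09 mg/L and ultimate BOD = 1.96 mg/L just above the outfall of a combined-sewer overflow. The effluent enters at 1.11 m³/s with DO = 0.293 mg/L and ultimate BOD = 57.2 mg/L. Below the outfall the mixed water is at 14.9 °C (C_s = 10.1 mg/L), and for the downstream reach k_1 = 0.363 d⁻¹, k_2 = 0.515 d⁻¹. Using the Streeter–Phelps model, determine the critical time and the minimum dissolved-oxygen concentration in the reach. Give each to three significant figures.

Mixed DO = (10.5×8.09 + 1.11×0.293)/(10.5+1.11) = 85.27/11.61 = 7.345 mg/L.
Mixed L₀ = (10.5×1.96 + 1.11×57.2)/(11.61) = 84.07/11.61 = 7.241 mg/L.
Initial deficit D₀ = C_s − DO₀ = 10.1 − 7.345 = 2.755 mg/L.
t_c = (1/0.1520) ln[(0.515/0.363)(1 − 2.755×0.1520/(0.363×7.241))] = 6.579 × ln(1.193) = 1.159 d.
D_c = (0.363/0.515) × 7.241 × e^(−0.363×1.159) = 0.7049 × 7.241 × 0.6565 = 3.351 mg/L.
Minimum DO = 10.1 − 3.351 = 6.749 mg/L.

t_c ≈ 1.16 d; minimum DO ≈ 6.75 mg/L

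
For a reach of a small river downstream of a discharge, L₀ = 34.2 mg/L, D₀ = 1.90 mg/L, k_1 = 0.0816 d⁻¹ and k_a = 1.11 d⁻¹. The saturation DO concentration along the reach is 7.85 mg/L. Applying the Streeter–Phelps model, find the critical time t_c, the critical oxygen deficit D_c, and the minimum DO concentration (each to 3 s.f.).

t_c ≈ 1.37 d; D_c ≈ 2.25 mg/L; min DO ≈ 5.60 mg/L

At the critical point dD/dt = 0, so k_1 L₀ e^(−k_1 t) = k_a D. Substituting D(t) from the Streeter–Phelps equation and solving for t gives
t_c = ln[(k_a/k_1)(1 − D₀(k_a−k_1)/(k_1 L₀))] / (k_a−k_1).
Here k_a−k_1 = 1.028 d⁻¹ and 1 − D₀(k_a−k_1)/(k_1 L₀) = 1 − 1.90×1.028/(0.0816×34.2) = 0.2998, so
t_c = ln(13.60 × 0.2998) / 1.028 = 1.406 / 1.028 = 1.367 d.
L(t_c) = L₀ e^(−k_1 t_c) = 34.2 × 0.8945 = 30.59 mg/L, and at the critical point k_a D_c = k_1 L, so D_c = (0.0816/1.11) × 30.59 = 2.249 mg/L.
Minimum DO = C_s − D_c = 7.85 − 2.249 = 5.601 mg/L.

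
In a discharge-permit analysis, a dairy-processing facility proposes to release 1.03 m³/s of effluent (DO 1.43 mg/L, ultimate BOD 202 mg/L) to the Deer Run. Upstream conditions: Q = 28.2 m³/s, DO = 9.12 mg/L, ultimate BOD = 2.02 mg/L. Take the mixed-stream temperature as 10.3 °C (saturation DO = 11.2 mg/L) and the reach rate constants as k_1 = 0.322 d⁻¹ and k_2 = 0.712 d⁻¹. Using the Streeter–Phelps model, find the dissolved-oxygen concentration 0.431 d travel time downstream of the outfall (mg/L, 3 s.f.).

DO ≈ 8.46 mg/L

Mixed DO = (28.2×9.12 + 1.03×1.43)/(28.2+1.03) = 258.7/29.23 = 8.849 mg/L.
Mixed L₀ = (28.2×2.02 + 1.03×202)/(29.23) = 265.0/29.23 = 9.067 mg/L.
Initial deficit D₀ = C_s − DO₀ = 11.2 − 8.849 = 2.351 mg/L.
D(0.431) = [0.322×9.067/(0.712−0.322)](e^(−0.322×0.431) − e^(−0.712×0.431)) + 2.351 e^(−0.712×0.431)
= 7.486 × (0.8704 − 0.7357) + 2.351 × 0.7357 = 2.738 mg/L.
DO = 11.2 − 2.738 = 8.462 mg/L.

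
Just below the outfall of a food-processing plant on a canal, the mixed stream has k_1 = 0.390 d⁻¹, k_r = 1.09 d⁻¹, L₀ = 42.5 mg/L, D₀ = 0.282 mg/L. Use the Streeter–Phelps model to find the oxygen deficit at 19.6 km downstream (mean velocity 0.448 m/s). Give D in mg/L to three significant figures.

D ≈ 5.96 mg/L

Travel time t = x/v = 19.6 km / (0.448 m/s) = 19600 m / 0.448 m/s = 43750 s = 0.5064 d.
k_1 L₀/(k_r−k_1) = 0.390×42.5/(1.09−0.390) = 16.57/0.7000 = 23.68 mg/L.
e^(−k_1 t) = e^(−0.390×0.5064) = 0.8208; e^(−k_r t) = e^(−1.09×0.5064) = 0.5758.
D = 23.68 × (0.8208 − 0.5758) + 0.282 × 0.5758 = 5.800 + 0.1624 = 5.963 mg/L.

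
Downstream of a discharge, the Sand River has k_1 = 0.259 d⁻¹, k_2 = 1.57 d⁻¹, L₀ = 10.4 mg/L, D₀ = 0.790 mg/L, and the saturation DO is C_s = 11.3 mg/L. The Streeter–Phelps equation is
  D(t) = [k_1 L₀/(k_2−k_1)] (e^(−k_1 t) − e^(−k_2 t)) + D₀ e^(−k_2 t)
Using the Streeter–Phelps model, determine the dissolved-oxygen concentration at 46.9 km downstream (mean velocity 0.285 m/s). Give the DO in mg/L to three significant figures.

DO ≈ 10.1 mg/L

Travel time t = x/v = 46.9 km / (0.285 m/s) = 46900 m / 0.285 m/s = 164600 s = 1.905 d.
k_1 L₀/(k_2−k_1) = 0.259×10.4/(1.57−0.259) = 2.694/1.311 = 2.055 mg/L.
e^(−k_1 t) = e^(−0.259×1.905) = 0.6106; e^(−k_2 t) = e^(−1.57×1.905) = 0.05027.
D = 2.055 × (0.6106 − 0.05027) + 0.790 × 0.05027 = 1.151 + 0.03972 = 1.191 mg/L.
DO = C_s − D = 11.3 − 1.191 = 10.11 mg/L.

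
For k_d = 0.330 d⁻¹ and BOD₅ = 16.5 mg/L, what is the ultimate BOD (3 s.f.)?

BOD₅ = L₀(1 − e^(−5k_d)) ⇒ L₀ = BOD₅ / (1 − e^(−5×0.330))
= 16.5 / (1 − 0.1920) = 16.5 / 0.8080 = 20.42 mg/L.

L₀ ≈ 20.4 mg/L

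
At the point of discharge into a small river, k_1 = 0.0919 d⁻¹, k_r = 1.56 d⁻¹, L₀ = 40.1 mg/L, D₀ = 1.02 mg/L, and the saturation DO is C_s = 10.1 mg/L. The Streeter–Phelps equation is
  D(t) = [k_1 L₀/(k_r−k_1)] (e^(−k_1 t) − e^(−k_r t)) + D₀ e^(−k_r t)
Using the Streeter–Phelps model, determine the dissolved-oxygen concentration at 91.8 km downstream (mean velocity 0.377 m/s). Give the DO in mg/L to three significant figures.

DO ≈ 8.18 mg/L

Travel time t = x/v = 91.8 km / (0.377 m/s) = 91800 m / 0.377 m/s = 243500 s = 2.818 d.
k_1 L₀/(k_r−k_1) = 0.0919×40.1/(1.56−0.0919) = 3.685/1.468 = 2.510 mg/L.
e^(−k_1 t) = e^(−0.0919×2.818) = 0.7718; e^(−k_r t) = e^(−1.56×2.818) = 0.01232.
D = 2.510 × (0.7718 − 0.01232) + 1.02 × 0.01232 = 1.906 + 0.01257 = 1.919 mg/L.
DO = C_s − D = 10.1 − 1.919 = 8.181 mg/L.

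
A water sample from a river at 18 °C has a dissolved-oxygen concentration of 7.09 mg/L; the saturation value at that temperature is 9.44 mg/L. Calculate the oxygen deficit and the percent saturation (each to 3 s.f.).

D ≈ 2.35 mg/L; 75.1 % saturation

D = C_s − C = 9.44 − 7.09 = 2.35 mg/L.
% saturation = 7.09/9.44 × 100 = 75.1 %.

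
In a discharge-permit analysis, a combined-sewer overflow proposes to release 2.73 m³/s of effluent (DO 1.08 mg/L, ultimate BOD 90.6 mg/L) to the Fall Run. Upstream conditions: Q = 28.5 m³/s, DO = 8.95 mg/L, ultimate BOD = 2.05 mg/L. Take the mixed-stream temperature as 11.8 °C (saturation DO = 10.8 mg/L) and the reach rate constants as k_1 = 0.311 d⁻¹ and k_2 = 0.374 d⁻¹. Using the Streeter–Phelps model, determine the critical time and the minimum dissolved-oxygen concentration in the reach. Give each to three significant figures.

Mixed DO = (28.5×8.95 + 2.73×1.08)/(28.5+2.73) = 258.0/31.23 = 8.262 mg/L.
Mixed L₀ = (28.5×2.05 + 2.73×90.6)/(31.23) = 305.8/31.23 = 9.791 mg/L.
Initial deficit D₀ = C_s − DO₀ = 10.8 − 8.262 = 2.538 mg/L.
t_c = (1/0.06300) ln[(0.374/0.311)(1 − 2.538×0.06300/(0.311×9.791))] = 15.87 × ln(1.139) = 2.072 d.
D_c = (0.311/0.374) × 9.791 × e^(−0.311×2.072) = 0.8316 × 9.791 × 0.5250 = 4.274 mg/L.
Minimum DO = 10.8 − 4.274 = 6.526 mg/L.

t_c ≈ 2.07 d; minimum DO ≈ 6.53 mg/L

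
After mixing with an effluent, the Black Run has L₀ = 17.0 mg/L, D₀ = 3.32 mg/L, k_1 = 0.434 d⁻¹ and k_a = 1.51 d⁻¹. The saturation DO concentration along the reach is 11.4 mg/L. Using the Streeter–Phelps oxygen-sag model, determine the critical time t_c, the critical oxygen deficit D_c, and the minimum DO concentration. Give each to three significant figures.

With k_a/k_1 = 3.479 and 1 − D₀(k_a−k_1)/(k_1 L₀) = 0.5158,
t_c = ln(3.479 × 0.5158) / (1.51 − 0.434) = ln(1.795) / 1.076 = 0.5848/1.076 = 0.5435 d.
D_c = (k_1/k_a) L₀ e^(−k_1 t_c) = (0.434/1.51) × 17.0 × e^(−0.434×0.5435) = 0.2874 × 17.0 × 0.7899 = 3.859 mg/L.
Minimum DO = C_s − D_c = 11.4 − 3.859 = 7.541 mg/L.

t_c ≈ 0.544 d; D_c ≈ 3.86 mg/L; min DO ≈ 7.54 mg/L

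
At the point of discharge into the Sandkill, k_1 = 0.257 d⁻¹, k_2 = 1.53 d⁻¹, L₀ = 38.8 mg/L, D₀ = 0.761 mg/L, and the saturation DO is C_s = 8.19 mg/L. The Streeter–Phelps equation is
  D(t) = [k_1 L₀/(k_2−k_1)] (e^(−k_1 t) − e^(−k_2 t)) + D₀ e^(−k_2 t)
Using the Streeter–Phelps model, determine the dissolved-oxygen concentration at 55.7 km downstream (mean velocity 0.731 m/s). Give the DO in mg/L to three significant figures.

Travel time t = x/v = 55.7 km / (0.731 m/s) = 55700 m / 0.731 m/s = 76200 s = 0.8819 d.
k_1 L₀/(k_2−k_1) = 0.257×38.8/(1.53−0.257) = 9.972/1.273 = 7.833 mg/L.
e^(−k_1 t) = e^(−0.257×0.8819) = 0.7972; e^(−k_2 t) = e^(−1.53×0.8819) = 0.2594.
D = 7.833 × (0.7972 − 0.2594) + 0.761 × 0.2594 = 4.213 + 0.1974 = 4.410 mg/L.
DO = C_s − D = 8.19 − 4.410 = 3.780 mg/L.

DO ≈ 3.78 mg/L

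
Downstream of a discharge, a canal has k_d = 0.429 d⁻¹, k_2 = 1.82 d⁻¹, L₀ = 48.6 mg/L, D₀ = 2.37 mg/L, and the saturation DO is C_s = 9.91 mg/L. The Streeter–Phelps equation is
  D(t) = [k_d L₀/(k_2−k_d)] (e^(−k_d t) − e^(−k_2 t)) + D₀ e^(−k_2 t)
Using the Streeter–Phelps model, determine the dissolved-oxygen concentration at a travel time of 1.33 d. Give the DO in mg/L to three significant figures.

k_d L₀/(k_2−k_d) = 0.429×48.6/(1.82−0.429) = 20.85/1.391 = 14.99 mg/L.
e^(−k_d t) = e^(−0.429×1.330) = 0.5652; e^(−k_2 t) = e^(−1.82×1.330) = 0.08887.
D = 14.99 × (0.5652 − 0.08887) + 2.37 × 0.08887 = 7.140 + 0.2106 = 7.350 mg/L.
DO = C_s − D = 9.91 − 7.350 = 2.560 mg/L.

DO ≈ 2.56 mg/L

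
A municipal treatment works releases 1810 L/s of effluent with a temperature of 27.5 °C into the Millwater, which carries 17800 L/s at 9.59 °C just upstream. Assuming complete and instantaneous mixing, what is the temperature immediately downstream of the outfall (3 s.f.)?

Flow-weighted mixing: C = (Q_r C_r + Q_w C_w)/(Q_r + Q_w)
= (17800×9.59 + 1810×27.5)/(17800 + 1810) = 220500/19610 = 11.24 °C.

11.2 °C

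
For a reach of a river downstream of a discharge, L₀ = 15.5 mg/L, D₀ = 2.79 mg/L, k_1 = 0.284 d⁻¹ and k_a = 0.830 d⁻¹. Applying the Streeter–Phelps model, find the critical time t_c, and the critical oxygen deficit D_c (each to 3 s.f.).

t_c ≈ 1.19 d; D_c ≈ 3.79 mg/L

With k_a/k_1 = 2.923 and 1 − D₀(k_a−k_1)/(k_1 L₀) = 0.6539,
t_c = ln(2.923 × 0.6539) / (0.830 − 0.284) = ln(1.911) / 0.5460 = 0.6477/0.5460 = 1.186 d.
L(t_c) = L₀ e^(−k_1 t_c) = 15.5 × 0.7140 = 11.07 mg/L, and at the critical point k_a D_c = k_1 L, so D_c = (0.284/0.830) × 11.07 = 3.787 mg/L.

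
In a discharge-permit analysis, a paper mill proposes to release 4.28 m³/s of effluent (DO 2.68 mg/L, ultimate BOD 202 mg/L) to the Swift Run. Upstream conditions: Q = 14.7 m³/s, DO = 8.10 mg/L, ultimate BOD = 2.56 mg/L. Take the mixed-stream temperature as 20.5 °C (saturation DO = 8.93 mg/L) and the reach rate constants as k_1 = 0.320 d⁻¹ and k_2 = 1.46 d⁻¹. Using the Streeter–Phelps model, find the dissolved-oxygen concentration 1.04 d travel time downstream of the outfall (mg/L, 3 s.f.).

Mixed DO = (14.7×8.10 + 4.28×2.68)/(14.7+4.28) = 130.5/18.98 = 6.878 mg/L.
Mixed L₀ = (14.7×2.56 + 4.28×202)/(18.98) = 902.2/18.98 = 47.53 mg/L.
Initial deficit D₀ = C_s − DO₀ = 8.93 − 6.878 = 2.052 mg/L.
D(1.04) = [0.320×47.53/(1.46−0.320)](e^(−0.320×1.04) − e^(−1.46×1.04)) + 2.052 e^(−1.46×1.04)
= 13.34 × (0.7169 − 0.2191) + 2.052 × 0.2191 = 7.092 mg/L.
DO = 8.93 − 7.092 = 1.838 mg/L.

DO ≈ 1.84 mg/L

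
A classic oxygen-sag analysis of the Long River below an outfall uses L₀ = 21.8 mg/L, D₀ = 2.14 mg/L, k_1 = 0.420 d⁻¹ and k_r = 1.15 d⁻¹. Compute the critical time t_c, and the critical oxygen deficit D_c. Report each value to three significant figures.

At the critical point dD/dt = 0, so k_1 L₀ e^(−k_1 t) = k_r D. Substituting D(t) from the Streeter–Phelps equation and solving for t gives
t_c = ln[(k_r/k_1)(1 − D₀(k_r−k_1)/(k_1 L₀))] / (k_r−k_1).
Here k_r−k_1 = 0.7300 d⁻¹ and 1 − D₀(k_r−k_1)/(k_1 L₀) = 1 − 2.14×0.7300/(0.420×21.8) = 0.8294, so
t_c = ln(2.738 × 0.8294) / 0.7300 = 0.8202 / 0.7300 = 1.124 d.
D_c = (k_1/k_r) L₀ e^(−k_1 t_c) = (0.420/1.15) × 21.8 × e^(−0.420×1.124) = 0.3652 × 21.8 × 0.6238 = 4.967 mg/L.

t_c ≈ 1.12 d; D_c ≈ 4.97 mg/L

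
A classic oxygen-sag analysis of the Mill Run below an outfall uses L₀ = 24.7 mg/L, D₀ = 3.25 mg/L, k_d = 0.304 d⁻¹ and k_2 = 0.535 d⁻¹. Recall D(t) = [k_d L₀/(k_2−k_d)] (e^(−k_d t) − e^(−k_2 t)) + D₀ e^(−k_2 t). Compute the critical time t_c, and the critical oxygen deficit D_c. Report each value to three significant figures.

t_c ≈ 1.99 d; D_c ≈ 7.66 mg/L

t_c = [1/(k_2−k_d)] ln[(k_2/k_d)(1 − D₀(k_2−k_d)/(k_d L₀))]
= [1/(0.535−0.304)] ln[(0.535/0.304)(1 − 3.25×0.2310/(0.304×24.7))]
= (1/0.2310) ln[1.760 × 0.9000] = 4.329 × ln(1.584) = 4.329 × 0.4599 = 1.991 d.
D_c = (k_d/k_2) L₀ e^(−k_d t_c) = (0.304/0.535) × 24.7 × e^(−0.304×1.991) = 0.5682 × 24.7 × 0.5459 = 7.662 mg/L.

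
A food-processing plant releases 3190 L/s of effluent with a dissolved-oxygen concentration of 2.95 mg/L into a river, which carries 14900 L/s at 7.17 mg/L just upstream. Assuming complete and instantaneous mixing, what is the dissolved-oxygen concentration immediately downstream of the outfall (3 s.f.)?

6.43 mg/L

Flow-weighted mixing: C = (Q_r C_r + Q_w C_w)/(Q_r + Q_w)
= (14900×7.17 + 3190×2.95)/(14900 + 3190) = 116200/18090 = 6.426 mg/L.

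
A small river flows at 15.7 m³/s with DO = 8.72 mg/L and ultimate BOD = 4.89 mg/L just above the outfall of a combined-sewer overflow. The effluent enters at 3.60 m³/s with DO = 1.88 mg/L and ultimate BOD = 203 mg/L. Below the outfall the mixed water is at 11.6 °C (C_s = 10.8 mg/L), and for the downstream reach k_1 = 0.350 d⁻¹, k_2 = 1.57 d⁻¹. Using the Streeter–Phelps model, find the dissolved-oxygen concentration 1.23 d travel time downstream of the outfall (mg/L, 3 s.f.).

Mixed DO = (15.7×8.72 + 3.60×1.88)/(15.7+3.60) = 143.7/19.30 = 7.444 mg/L.
Mixed L₀ = (15.7×4.89 + 3.60×203)/(19.30) = 807.6/19.30 = 41.84 mg/L.
Initial deficit D₀ = C_s − DO₀ = 10.8 − 7.444 = 3.356 mg/L.
D(1.23) = [0.350×41.84/(1.57−0.350)](e^(−0.350×1.23) − e^(−1.57×1.23)) + 3.356 e^(−1.57×1.23)
= 12.00 × (0.6502 − 0.1450) + 3.356 × 0.1450 = 6.551 mg/L.
DO = 10.8 − 6.551 = 4.249 mg/L.

DO ≈ 4.25 mg/L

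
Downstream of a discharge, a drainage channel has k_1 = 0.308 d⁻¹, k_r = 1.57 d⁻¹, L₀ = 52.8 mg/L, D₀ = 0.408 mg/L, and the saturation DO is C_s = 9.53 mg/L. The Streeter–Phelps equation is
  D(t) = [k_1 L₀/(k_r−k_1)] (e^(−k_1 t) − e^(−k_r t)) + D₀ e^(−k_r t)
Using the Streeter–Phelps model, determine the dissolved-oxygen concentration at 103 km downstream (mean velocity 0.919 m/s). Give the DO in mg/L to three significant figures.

DO ≈ 2.52 mg/L

Travel time t = x/v = 103 km / (0.919 m/s) = 103000 m / 0.919 m/s = 112100 s = 1.297 d.
k_1 L₀/(k_r−k_1) = 0.308×52.8/(1.57−0.308) = 16.26/1.262 = 12.89 mg/L.
e^(−k_1 t) = e^(−0.308×1.297) = 0.6706; e^(−k_r t) = e^(−1.57×1.297) = 0.1305.
D = 12.89 × (0.6706 − 0.1305) + 0.408 × 0.1305 = 6.961 + 0.05323 = 7.014 mg/L.
DO = C_s − D = 9.53 − 7.014 = 2.516 mg/L.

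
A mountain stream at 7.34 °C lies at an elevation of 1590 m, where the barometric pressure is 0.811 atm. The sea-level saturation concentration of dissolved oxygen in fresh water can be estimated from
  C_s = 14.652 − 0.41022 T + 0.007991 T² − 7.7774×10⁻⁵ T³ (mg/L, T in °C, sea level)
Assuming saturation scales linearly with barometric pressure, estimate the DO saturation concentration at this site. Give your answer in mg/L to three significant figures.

At sea level: C_s = 14.652 − 0.41022×7.34 + 0.007991×7.34² − 7.7774×10⁻⁵×7.34³ = 12.04 mg/L.
Pressure correction: C_s' = 12.04 × 0.811 = 9.765 mg/L.

C_s ≈ 9.77 mg/L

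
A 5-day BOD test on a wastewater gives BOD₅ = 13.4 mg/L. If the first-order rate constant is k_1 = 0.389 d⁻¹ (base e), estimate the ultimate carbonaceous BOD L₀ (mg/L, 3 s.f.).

BOD₅ = L₀(1 − e^(−5k_1)) ⇒ L₀ = BOD₅ / (1 − e^(−5×0.389))
= 13.4 / (1 − 0.1430) = 13.4 / 0.8570 = 15.64 mg/L.

L₀ ≈ 15.6 mg/L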